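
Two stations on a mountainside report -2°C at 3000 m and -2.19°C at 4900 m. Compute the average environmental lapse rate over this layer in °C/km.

Γ = −ΔT/Δz = (-2 − (-2.19)) / (4900 − 3000) m
  = 0.19°C / 1.9 km = 0.1°C/km

0.1°C/km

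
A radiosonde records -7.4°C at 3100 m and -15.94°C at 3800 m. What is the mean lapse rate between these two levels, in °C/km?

Γ = −ΔT/Δz = (-7.4 − (-15.94)) / (3800 − 3100) m
  = 8.54°C / 0.7 km = 12.2°C/km

12.2°C/km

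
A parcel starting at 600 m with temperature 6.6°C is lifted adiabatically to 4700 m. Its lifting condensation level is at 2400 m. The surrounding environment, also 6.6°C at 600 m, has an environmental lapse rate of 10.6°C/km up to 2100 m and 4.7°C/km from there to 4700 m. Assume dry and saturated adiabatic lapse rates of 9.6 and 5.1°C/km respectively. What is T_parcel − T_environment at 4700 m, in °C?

-0.89°C (parcel cooler than environment)

Parcel:
  600–2400 m, dry: Δz = 1.8 km ⇒ ΔT = -17.28°C; T = -10.68°C
  2400–4700 m, saturated: Δz = 2.3 km ⇒ ΔT = -11.73°C; T = -22.41°C
Environment:
  600–2100 m, environment, lower layer: Δz = 1.5 km ⇒ ΔT = -15.9°C; T = -9.3°C
  2100–4700 m, environment, upper layer: Δz = 2.6 km ⇒ ΔT = -12.22°C; T = -21.52°C
T_parcel − T_env = -22.41 − (-21.52) = -0.89°C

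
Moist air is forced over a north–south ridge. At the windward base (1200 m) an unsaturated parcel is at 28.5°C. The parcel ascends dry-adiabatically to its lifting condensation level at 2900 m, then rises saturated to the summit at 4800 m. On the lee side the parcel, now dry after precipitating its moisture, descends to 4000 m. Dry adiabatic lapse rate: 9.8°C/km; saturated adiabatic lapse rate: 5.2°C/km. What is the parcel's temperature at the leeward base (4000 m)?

9.8°C

1200 → 2900 m (dry, 9.8°C/km): ΔT = -9.8 × 1.7 = -16.66°C → T = 11.84°C
2900 → 4800 m (saturated, 5.2°C/km): ΔT = -5.2 × 1.9 = -9.88°C → T = 1.96°C
4800 → 4000 m (dry descent, 9.8°C/km): ΔT = +9.8 × 0.8 = +7.84°C → T = 9.8°C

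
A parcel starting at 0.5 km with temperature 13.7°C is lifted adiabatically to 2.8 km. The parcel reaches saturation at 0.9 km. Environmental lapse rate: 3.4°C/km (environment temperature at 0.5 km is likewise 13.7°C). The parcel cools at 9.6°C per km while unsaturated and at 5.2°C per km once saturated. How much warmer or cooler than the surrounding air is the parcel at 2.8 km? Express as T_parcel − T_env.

Parcel:
  From 500 m to 900 m (dry): cools by 9.6 × 0.4 = 3.84°C, giving 9.86°C.
  From 900 m to 2800 m (saturated): cools by 5.2 × 1.9 = 9.88°C, giving -0.02°C.
Environment:
  From 500 m to 2800 m (environment): cools by 3.4 × 2.3 = 7.82°C, giving 5.88°C.
T_parcel − T_env = -0.02 − 5.88 = -5.9°C

-5.9°C (parcel cooler than environment)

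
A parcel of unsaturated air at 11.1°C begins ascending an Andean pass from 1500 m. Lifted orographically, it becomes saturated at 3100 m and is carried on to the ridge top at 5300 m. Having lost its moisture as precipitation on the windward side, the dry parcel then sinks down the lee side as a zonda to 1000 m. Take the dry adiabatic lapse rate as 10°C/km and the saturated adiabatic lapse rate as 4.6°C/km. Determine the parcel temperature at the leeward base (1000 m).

1500–3100 m, dry: Δz = 1.6 km ⇒ ΔT = -16°C; T = -4.9°C
3100–5300 m, saturated: Δz = 2.2 km ⇒ ΔT = -10.12°C; T = -15.02°C
5300–1000 m, dry descent: Δz = 4.3 km ⇒ ΔT = +43°C; T = 27.98°C

27.98°C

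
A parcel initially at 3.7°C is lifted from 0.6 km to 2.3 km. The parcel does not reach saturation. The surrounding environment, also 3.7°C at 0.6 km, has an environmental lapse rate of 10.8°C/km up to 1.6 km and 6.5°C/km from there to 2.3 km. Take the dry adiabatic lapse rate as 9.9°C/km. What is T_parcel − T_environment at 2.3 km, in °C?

Parcel:
  From 600 m to 2300 m (dry): cools by 9.9 × 1.7 = 16.83°C, giving -13.13°C.
Environment:
  From 600 m to 1600 m (environment, lower layer): cools by 10.8 × 1 = 10.8°C, giving -7.1°C.
  From 1600 m to 2300 m (environment, upper layer): cools by 6.5 × 0.7 = 4.55°C, giving -11.65°C.
T_parcel − T_env = -13.13 − (-11.65) = -1.48°C

-1.48°C (parcel cooler than environment)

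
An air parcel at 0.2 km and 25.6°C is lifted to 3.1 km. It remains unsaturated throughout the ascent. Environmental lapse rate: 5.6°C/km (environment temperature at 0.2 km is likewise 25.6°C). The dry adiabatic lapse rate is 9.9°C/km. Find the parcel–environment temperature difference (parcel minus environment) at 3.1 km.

Parcel:
  Dry to 3100 m: -9.9 × 2.9 km = -28.71°C, so T = -3.11°C.
Environment:
  Environment to 3100 m: -5.6 × 2.9 km = -16.24°C, so T = 9.36°C.
T_parcel − T_env = -3.11 − 9.36 = -12.47°C

-12.47°C (parcel cooler than environment)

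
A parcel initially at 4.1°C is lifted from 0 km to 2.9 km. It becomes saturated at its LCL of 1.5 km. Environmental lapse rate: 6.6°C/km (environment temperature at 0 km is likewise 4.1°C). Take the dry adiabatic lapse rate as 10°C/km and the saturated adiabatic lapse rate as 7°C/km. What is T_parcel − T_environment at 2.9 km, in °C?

Parcel:
  From 0 m to 1500 m (dry): cools by 10 × 1.5 = 15°C, giving -10.9°C.
  From 1500 m to 2900 m (saturated): cools by 7 × 1.4 = 9.8°C, giving -20.7°C.
Environment:
  From 0 m to 2900 m (environment): cools by 6.6 × 2.9 = 19.14°C, giving -15.04°C.
T_parcel − T_env = -20.7 − (-15.04) = -5.66°C

-5.66°C (parcel cooler than environment)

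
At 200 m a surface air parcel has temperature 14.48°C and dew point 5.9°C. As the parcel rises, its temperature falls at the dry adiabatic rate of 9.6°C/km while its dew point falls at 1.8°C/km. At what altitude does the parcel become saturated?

1300 m

T and T_d converge at 9.6 − 1.8 = 7.8°C per km
Height above start = (14.48 − 5.9) / 7.8 = 1.1 km
LCL altitude = 200 m + 1100 m = 1300 m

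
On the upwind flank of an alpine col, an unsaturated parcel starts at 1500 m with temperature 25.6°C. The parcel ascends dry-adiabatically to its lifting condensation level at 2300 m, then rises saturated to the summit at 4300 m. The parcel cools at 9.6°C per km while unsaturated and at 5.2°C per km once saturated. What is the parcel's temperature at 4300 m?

Dry to 2300 m: -9.6 × 0.8 km = -7.68°C, so T = 17.92°C.
Saturated to 4300 m: -5.2 × 2 km = -10.4°C, so T = 7.52°C.

7.52°C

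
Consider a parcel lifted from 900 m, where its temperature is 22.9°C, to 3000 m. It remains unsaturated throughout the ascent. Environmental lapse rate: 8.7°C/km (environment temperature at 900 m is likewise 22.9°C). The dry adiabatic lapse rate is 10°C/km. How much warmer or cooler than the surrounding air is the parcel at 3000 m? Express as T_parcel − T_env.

-2.73°C (parcel cooler than environment)

Parcel:
  900–3000 m, dry: Δz = 2.1 km ⇒ ΔT = -21°C; T = 1.9°C
Environment:
  900–3000 m, environment: Δz = 2.1 km ⇒ ΔT = -18.27°C; T = 4.63°C
T_parcel − T_env = 1.9 − 4.63 = -2.73°C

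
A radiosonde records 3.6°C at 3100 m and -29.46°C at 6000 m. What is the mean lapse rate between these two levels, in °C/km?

11.4°C/km

Γ = −ΔT/Δz = (3.6 − (-29.46)) / (6000 − 3100) m
  = 33.06°C / 2.9 km = 11.4°C/km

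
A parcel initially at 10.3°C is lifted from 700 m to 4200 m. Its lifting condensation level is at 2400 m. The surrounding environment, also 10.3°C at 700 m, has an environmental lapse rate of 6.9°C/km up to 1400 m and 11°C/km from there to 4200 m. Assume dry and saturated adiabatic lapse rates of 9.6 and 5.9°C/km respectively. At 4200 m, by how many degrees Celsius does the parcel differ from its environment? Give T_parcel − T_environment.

Parcel:
  Dry to 2400 m: -9.6 × 1.7 km = -16.32°C, so T = -6.02°C.
  Saturated to 4200 m: -5.9 × 1.8 km = -10.62°C, so T = -16.64°C.
Environment:
  Environment, lower layer to 1400 m: -6.9 × 0.7 km = -4.83°C, so T = 5.47°C.
  Environment, upper layer to 4200 m: -11 × 2.8 km = -30.8°C, so T = -25.33°C.
T_parcel − T_env = -16.64 − (-25.33) = +8.69°C

+8.69°C (parcel warmer than environment)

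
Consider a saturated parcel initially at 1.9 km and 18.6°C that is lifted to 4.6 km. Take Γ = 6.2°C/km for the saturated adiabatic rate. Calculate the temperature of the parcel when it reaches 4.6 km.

1.86°C

Saturated adiabatic to 4600 m: -6.2 × 2.7 km = -16.74°C, so T = 1.86°C.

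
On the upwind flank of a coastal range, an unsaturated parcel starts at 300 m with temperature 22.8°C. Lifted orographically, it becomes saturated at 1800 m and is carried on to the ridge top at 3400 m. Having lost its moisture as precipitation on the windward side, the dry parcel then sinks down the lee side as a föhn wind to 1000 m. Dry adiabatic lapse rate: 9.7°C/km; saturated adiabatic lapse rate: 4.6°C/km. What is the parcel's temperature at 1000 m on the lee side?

24.17°C

300 → 1800 m (dry, 9.7°C/km): ΔT = -9.7 × 1.5 = -14.55°C → T = 8.25°C
1800 → 3400 m (saturated, 4.6°C/km): ΔT = -4.6 × 1.6 = -7.36°C → T = 0.89°C
3400 → 1000 m (dry descent, 9.7°C/km): ΔT = +9.7 × 2.4 = +23.28°C → T = 24.17°C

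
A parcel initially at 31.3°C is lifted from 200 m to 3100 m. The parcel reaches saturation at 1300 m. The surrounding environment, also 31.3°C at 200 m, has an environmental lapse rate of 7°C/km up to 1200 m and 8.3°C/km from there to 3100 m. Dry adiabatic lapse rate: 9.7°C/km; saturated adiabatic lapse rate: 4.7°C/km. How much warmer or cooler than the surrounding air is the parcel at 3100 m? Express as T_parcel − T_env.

+3.64°C (parcel warmer than environment)

Parcel:
  Dry to 1300 m: -9.7 × 1.1 km = -10.67°C, so T = 20.63°C.
  Saturated to 3100 m: -4.7 × 1.8 km = -8.46°C, so T = 12.17°C.
Environment:
  Environment, lower layer to 1200 m: -7 × 1 km = -7°C, so T = 24.3°C.
  Environment, upper layer to 3100 m: -8.3 × 1.9 km = -15.77°C, so T = 8.53°C.
T_parcel − T_env = 12.17 − 8.53 = +3.64°C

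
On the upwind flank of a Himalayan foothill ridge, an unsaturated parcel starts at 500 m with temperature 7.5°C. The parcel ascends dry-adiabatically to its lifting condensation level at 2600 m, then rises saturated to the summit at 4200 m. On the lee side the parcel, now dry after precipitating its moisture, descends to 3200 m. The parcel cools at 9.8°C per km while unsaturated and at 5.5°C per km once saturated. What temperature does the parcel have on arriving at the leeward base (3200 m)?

-12.08°C

500–2600 m, dry: Δz = 2.1 km ⇒ ΔT = -20.58°C; T = -13.08°C
2600–4200 m, saturated: Δz = 1.6 km ⇒ ΔT = -8.8°C; T = -21.88°C
4200–3200 m, dry descent: Δz = 1 km ⇒ ΔT = +9.8°C; T = -12.08°C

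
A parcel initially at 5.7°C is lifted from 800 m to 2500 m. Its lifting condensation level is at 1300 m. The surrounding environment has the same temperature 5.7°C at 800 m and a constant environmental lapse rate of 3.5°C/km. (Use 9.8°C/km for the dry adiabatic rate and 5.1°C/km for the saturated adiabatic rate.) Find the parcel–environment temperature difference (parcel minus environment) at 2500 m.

-5.07°C (parcel cooler than environment)

Parcel:
  From 800 m to 1300 m (dry): cools by 9.8 × 0.5 = 4.9°C, giving 0.8°C.
  From 1300 m to 2500 m (saturated): cools by 5.1 × 1.2 = 6.12°C, giving -5.32°C.
Environment:
  From 800 m to 2500 m (environment): cools by 3.5 × 1.7 = 5.95°C, giving -0.25°C.
T_parcel − T_env = -5.32 − (-0.25) = -5.07°C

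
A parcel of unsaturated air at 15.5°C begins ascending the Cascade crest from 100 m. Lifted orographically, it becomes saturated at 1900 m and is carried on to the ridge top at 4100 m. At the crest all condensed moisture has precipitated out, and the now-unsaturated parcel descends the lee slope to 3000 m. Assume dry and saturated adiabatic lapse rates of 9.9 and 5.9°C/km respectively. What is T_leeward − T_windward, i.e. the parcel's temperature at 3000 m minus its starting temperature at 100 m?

-19.91°C

Dry to 1900 m: -9.9 × 1.8 km = -17.82°C, so T = -2.32°C.
Saturated to 4100 m: -5.9 × 2.2 km = -12.98°C, so T = -15.3°C.
Dry descent to 3000 m: +9.9 × 1.1 km = +10.89°C, so T = -4.41°C.
Net change vs windward start: -4.41 − 15.5 = -19.91°C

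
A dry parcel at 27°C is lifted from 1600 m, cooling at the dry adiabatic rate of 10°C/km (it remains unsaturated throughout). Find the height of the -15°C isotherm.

5800 m

Height above start = (27 − (-15)) / 10 = 4.2 km
Altitude = 1600 m + 4200 m = 5800 m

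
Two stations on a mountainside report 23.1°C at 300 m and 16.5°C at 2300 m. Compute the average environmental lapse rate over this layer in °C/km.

3.3°C/km

Γ = −ΔT/Δz = (23.1 − 16.5) / (2300 − 300) m
  = 6.6°C / 2 km = 3.3°C/km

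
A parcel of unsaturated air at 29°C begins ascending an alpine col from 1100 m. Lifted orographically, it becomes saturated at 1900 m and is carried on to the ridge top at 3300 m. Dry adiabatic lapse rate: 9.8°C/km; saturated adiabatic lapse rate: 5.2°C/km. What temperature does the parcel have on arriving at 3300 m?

1100 → 1900 m (dry, 9.8°C/km): ΔT = -9.8 × 0.8 = -7.84°C → T = 21.16°C
1900 → 3300 m (saturated, 5.2°C/km): ΔT = -5.2 × 1.4 = -7.28°C → T = 13.88°C

13.88°C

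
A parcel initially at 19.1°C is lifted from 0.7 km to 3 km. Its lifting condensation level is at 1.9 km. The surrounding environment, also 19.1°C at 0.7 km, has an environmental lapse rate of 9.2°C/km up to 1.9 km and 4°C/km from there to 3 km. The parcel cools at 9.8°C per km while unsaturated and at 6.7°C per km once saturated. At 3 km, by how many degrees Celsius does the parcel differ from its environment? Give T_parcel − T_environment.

Parcel:
  700 → 1900 m (dry, 9.8°C/km): ΔT = -9.8 × 1.2 = -11.76°C → T = 7.34°C
  1900 → 3000 m (saturated, 6.7°C/km): ΔT = -6.7 × 1.1 = -7.37°C → T = -0.03°C
Environment:
  700 → 1900 m (environment, lower layer, 9.2°C/km): ΔT = -9.2 × 1.2 = -11.04°C → T = 8.06°C
  1900 → 3000 m (environment, upper layer, 4°C/km): ΔT = -4 × 1.1 = -4.4°C → T = 3.66°C
T_parcel − T_env = -0.03 − 3.66 = -3.69°C

-3.69°C (parcel cooler than environment)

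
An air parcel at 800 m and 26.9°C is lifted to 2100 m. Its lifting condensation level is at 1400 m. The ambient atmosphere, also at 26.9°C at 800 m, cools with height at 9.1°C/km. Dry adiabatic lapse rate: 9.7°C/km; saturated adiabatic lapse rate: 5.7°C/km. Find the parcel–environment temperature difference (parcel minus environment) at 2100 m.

Parcel:
  800 → 1400 m (dry, 9.7°C/km): ΔT = -9.7 × 0.6 = -5.82°C → T = 21.08°C
  1400 → 2100 m (saturated, 5.7°C/km): ΔT = -5.7 × 0.7 = -3.99°C → T = 17.09°C
Environment:
  800 → 2100 m (environment, 9.1°C/km): ΔT = -9.1 × 1.3 = -11.83°C → T = 15.07°C
T_parcel − T_env = 17.09 − 15.07 = +2.02°C

+2.02°C (parcel warmer than environment)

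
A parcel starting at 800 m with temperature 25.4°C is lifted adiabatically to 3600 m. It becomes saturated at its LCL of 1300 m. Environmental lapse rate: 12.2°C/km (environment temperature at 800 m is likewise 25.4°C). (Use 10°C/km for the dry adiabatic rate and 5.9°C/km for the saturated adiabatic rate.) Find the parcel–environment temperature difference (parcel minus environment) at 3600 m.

+15.59°C (parcel warmer than environment)

Parcel:
  800–1300 m, dry: Δz = 0.5 km ⇒ ΔT = -5°C; T = 20.4°C
  1300–3600 m, saturated: Δz = 2.3 km ⇒ ΔT = -13.57°C; T = 6.83°C
Environment:
  800–3600 m, environment: Δz = 2.8 km ⇒ ΔT = -34.16°C; T = -8.76°C
T_parcel − T_env = 6.83 − (-8.76) = +15.59°C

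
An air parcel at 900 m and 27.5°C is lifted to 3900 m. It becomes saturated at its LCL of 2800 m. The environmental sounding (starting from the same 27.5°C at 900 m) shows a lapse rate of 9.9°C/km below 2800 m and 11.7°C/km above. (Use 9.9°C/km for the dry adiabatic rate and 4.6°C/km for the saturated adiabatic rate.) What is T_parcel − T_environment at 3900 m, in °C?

Parcel:
  From 900 m to 2800 m (dry): cools by 9.9 × 1.9 = 18.81°C, giving 8.69°C.
  From 2800 m to 3900 m (saturated): cools by 4.6 × 1.1 = 5.06°C, giving 3.63°C.
Environment:
  From 900 m to 2800 m (environment, lower layer): cools by 9.9 × 1.9 = 18.81°C, giving 8.69°C.
  From 2800 m to 3900 m (environment, upper layer): cools by 11.7 × 1.1 = 12.87°C, giving -4.18°C.
T_parcel − T_env = 3.63 − (-4.18) = +7.81°C

+7.81°C (parcel warmer than environment)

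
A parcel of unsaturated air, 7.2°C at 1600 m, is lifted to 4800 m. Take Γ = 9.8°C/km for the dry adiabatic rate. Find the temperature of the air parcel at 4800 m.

From 1600 m to 4800 m (dry adiabatic): cools by 9.8 × 3.2 = 31.36°C, giving -24.16°C.

-24.16°C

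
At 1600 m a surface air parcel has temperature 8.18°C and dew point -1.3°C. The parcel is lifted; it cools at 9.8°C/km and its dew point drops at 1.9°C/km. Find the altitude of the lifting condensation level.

T and T_d converge at 9.8 − 1.9 = 7.9°C per km
Height above start = (8.18 − (-1.3)) / 7.9 = 1.2 km
LCL altitude = 1600 m + 1200 m = 2800 m

2800 m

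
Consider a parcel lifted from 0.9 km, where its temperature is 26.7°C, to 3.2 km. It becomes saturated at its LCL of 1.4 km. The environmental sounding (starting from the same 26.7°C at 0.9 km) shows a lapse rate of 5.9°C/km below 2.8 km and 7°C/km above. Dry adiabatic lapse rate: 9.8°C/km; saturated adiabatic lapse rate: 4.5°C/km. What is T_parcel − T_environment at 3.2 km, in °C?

Parcel:
  900–1400 m, dry: Δz = 0.5 km ⇒ ΔT = -4.9°C; T = 21.8°C
  1400–3200 m, saturated: Δz = 1.8 km ⇒ ΔT = -8.1°C; T = 13.7°C
Environment:
  900–2800 m, environment, lower layer: Δz = 1.9 km ⇒ ΔT = -11.21°C; T = 15.49°C
  2800–3200 m, environment, upper layer: Δz = 0.4 km ⇒ ΔT = -2.8°C; T = 12.69°C
T_parcel − T_env = 13.7 − 12.69 = +1.01°C

+1.01°C (parcel warmer than environment)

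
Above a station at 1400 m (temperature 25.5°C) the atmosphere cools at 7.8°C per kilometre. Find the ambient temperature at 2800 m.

14.58°C

From 1400 m to 2800 m (environmental): cools by 7.8 × 1.4 = 10.92°C, giving 14.58°C.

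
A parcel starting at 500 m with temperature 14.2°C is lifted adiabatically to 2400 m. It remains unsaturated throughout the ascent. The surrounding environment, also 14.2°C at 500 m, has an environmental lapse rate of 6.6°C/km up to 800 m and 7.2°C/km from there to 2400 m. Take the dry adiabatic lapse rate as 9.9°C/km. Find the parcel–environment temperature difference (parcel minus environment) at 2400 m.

-5.31°C (parcel cooler than environment)

Parcel:
  500 → 2400 m (dry, 9.9°C/km): ΔT = -9.9 × 1.9 = -18.81°C → T = -4.61°C
Environment:
  500 → 800 m (environment, lower layer, 6.6°C/km): ΔT = -6.6 × 0.3 = -1.98°C → T = 12.22°C
  800 → 2400 m (environment, upper layer, 7.2°C/km): ΔT = -7.2 × 1.6 = -11.52°C → T = 0.7°C
T_parcel − T_env = -4.61 − 0.7 = -5.31°C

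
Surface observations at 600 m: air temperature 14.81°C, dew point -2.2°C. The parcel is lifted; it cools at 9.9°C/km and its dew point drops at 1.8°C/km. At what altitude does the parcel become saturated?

2700 m

T and T_d converge at 9.9 − 1.8 = 8.1°C per km
Height above start = (14.81 − (-2.2)) / 8.1 = 2.1 km
LCL altitude = 600 m + 2100 m = 2700 m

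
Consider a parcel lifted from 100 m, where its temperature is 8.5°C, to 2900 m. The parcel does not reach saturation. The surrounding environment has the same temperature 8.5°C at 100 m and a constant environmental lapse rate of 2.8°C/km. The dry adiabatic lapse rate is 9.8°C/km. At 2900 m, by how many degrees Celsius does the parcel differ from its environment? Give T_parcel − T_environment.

-19.6°C (parcel cooler than environment)

Parcel:
  100 → 2900 m (dry, 9.8°C/km): ΔT = -9.8 × 2.8 = -27.44°C → T = -18.94°C
Environment:
  100 → 2900 m (environment, 2.8°C/km): ΔT = -2.8 × 2.8 = -7.84°C → T = 0.66°C
T_parcel − T_env = -18.94 − 0.66 = -19.6°C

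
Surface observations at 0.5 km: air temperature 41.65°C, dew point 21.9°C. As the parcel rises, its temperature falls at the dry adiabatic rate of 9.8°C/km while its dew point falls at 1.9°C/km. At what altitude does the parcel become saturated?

T and T_d converge at 9.8 − 1.9 = 7.9°C per km
Height above start = (41.65 − 21.9) / 7.9 = 2.5 km
LCL altitude = 500 m + 2500 m = 3000 m

3 km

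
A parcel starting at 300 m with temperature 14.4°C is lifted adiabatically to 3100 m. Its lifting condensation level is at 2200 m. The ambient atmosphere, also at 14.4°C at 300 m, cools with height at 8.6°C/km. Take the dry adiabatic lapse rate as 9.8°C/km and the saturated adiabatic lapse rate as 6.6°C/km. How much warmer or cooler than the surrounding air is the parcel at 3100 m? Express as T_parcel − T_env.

Parcel:
  300–2200 m, dry: Δz = 1.9 km ⇒ ΔT = -18.62°C; T = -4.22°C
  2200–3100 m, saturated: Δz = 0.9 km ⇒ ΔT = -5.94°C; T = -10.16°C
Environment:
  300–3100 m, environment: Δz = 2.8 km ⇒ ΔT = -24.08°C; T = -9.68°C
T_parcel − T_env = -10.16 − (-9.68) = -0.48°C

-0.48°C (parcel cooler than environment)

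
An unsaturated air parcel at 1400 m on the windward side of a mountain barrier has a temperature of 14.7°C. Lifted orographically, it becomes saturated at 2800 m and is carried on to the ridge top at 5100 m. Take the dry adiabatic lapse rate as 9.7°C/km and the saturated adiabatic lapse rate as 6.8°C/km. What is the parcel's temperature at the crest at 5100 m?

From 1400 m to 2800 m (dry): cools by 9.7 × 1.4 = 13.58°C, giving 1.12°C.
From 2800 m to 5100 m (saturated): cools by 6.8 × 2.3 = 15.64°C, giving -14.52°C.

-14.52°C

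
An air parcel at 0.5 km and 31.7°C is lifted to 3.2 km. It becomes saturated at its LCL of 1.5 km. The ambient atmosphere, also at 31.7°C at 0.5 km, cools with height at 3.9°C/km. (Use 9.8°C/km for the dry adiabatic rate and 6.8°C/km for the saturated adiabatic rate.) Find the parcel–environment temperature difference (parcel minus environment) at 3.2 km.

Parcel:
  From 500 m to 1500 m (dry): cools by 9.8 × 1 = 9.8°C, giving 21.9°C.
  From 1500 m to 3200 m (saturated): cools by 6.8 × 1.7 = 11.56°C, giving 10.34°C.
Environment:
  From 500 m to 3200 m (environment): cools by 3.9 × 2.7 = 10.53°C, giving 21.17°C.
T_parcel − T_env = 10.34 − 21.17 = -10.83°C

-10.83°C (parcel cooler than environment)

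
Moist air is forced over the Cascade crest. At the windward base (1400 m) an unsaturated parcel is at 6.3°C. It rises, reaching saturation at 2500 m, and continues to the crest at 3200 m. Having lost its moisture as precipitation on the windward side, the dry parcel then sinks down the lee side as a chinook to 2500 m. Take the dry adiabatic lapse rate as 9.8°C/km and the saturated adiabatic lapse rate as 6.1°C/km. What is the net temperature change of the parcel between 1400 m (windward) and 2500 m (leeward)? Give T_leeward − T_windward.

-8.19°C

Dry to 2500 m: -9.8 × 1.1 km = -10.78°C, so T = -4.48°C.
Saturated to 3200 m: -6.1 × 0.7 km = -4.27°C, so T = -8.75°C.
Dry descent to 2500 m: +9.8 × 0.7 km = +6.86°C, so T = -1.89°C.
Net change vs windward start: -1.89 − 6.3 = -8.19°C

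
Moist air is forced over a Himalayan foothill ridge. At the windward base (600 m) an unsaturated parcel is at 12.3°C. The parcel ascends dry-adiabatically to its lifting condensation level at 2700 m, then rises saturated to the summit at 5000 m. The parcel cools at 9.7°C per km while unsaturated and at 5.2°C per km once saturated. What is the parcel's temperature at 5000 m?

-20.03°C

From 600 m to 2700 m (dry): cools by 9.7 × 2.1 = 20.37°C, giving -8.07°C.
From 2700 m to 5000 m (saturated): cools by 5.2 × 2.3 = 11.96°C, giving -20.03°C.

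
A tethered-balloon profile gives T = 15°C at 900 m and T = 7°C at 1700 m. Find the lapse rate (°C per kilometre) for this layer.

Γ = −ΔT/Δz = (15 − 7) / (1700 − 900) m
  = 8°C / 0.8 km = 10°C/km

10°C/km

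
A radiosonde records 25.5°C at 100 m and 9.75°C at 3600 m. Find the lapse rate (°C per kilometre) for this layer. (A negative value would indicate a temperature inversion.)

4.5°C/km

Γ = −ΔT/Δz = (25.5 − 9.75) / (3600 − 100) m
  = 15.75°C / 3.5 km = 4.5°C/km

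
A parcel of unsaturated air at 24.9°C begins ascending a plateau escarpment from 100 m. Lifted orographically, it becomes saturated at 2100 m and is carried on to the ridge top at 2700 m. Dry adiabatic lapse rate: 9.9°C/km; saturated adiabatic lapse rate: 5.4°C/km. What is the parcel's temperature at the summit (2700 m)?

Dry to 2100 m: -9.9 × 2 km = -19.8°C, so T = 5.1°C.
Saturated to 2700 m: -5.4 × 0.6 km = -3.24°C, so T = 1.86°C.

1.86°C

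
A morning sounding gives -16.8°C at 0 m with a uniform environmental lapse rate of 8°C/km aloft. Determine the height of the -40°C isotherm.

Height above start = (-16.8 − (-40)) / 8 = 2.9 km
Altitude = 0 m + 2900 m = 2900 m

2900 m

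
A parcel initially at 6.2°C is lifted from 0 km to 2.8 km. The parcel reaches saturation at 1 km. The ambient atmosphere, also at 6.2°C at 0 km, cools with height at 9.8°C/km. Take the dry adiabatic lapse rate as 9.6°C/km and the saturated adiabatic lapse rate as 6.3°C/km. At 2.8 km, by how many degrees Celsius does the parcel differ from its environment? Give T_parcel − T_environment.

+6.5°C (parcel warmer than environment)

Parcel:
  0 → 1000 m (dry, 9.6°C/km): ΔT = -9.6 × 1 = -9.6°C → T = -3.4°C
  1000 → 2800 m (saturated, 6.3°C/km): ΔT = -6.3 × 1.8 = -11.34°C → T = -14.74°C
Environment:
  0 → 2800 m (environment, 9.8°C/km): ΔT = -9.8 × 2.8 = -27.44°C → T = -21.24°C
T_parcel − T_env = -14.74 − (-21.24) = +6.5°C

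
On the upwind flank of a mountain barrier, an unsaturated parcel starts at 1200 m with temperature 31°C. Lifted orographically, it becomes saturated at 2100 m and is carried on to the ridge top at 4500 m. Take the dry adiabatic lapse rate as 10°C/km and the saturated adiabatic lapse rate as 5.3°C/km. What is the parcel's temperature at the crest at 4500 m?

9.28°C

1200–2100 m, dry: Δz = 0.9 km ⇒ ΔT = -9°C; T = 22°C
2100–4500 m, saturated: Δz = 2.4 km ⇒ ΔT = -12.72°C; T = 9.28°C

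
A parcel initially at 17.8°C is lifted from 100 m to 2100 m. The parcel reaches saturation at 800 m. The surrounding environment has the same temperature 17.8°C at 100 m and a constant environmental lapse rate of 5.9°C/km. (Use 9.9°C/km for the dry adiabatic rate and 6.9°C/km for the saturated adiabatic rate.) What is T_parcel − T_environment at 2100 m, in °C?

-4.1°C (parcel cooler than environment)

Parcel:
  100–800 m, dry: Δz = 0.7 km ⇒ ΔT = -6.93°C; T = 10.87°C
  800–2100 m, saturated: Δz = 1.3 km ⇒ ΔT = -8.97°C; T = 1.9°C
Environment:
  100–2100 m, environment: Δz = 2 km ⇒ ΔT = -11.8°C; T = 6°C
T_parcel − T_env = 1.9 − 6 = -4.1°C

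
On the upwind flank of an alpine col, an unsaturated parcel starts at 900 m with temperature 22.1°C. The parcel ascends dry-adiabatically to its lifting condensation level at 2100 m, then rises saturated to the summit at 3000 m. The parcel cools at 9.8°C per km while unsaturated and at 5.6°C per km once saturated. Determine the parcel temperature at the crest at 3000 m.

Dry to 2100 m: -9.8 × 1.2 km = -11.76°C, so T = 10.34°C.
Saturated to 3000 m: -5.6 × 0.9 km = -5.04°C, so T = 5.3°C.

5.3°C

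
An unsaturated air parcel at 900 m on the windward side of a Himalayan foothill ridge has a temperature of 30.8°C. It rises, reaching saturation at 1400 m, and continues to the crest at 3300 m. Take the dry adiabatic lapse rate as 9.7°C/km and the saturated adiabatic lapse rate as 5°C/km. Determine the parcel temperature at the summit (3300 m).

16.45°C

900–1400 m, dry: Δz = 0.5 km ⇒ ΔT = -4.85°C; T = 25.95°C
1400–3300 m, saturated: Δz = 1.9 km ⇒ ΔT = -9.5°C; T = 16.45°C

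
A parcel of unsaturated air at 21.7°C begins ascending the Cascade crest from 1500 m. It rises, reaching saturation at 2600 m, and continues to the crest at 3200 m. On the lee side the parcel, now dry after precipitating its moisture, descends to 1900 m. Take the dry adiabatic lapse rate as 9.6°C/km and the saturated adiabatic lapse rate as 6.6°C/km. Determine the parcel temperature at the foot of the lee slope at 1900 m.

1500 → 2600 m (dry, 9.6°C/km): ΔT = -9.6 × 1.1 = -10.56°C → T = 11.14°C
2600 → 3200 m (saturated, 6.6°C/km): ΔT = -6.6 × 0.6 = -3.96°C → T = 7.18°C
3200 → 1900 m (dry descent, 9.6°C/km): ΔT = +9.6 × 1.3 = +12.48°C → T = 19.66°C

19.66°C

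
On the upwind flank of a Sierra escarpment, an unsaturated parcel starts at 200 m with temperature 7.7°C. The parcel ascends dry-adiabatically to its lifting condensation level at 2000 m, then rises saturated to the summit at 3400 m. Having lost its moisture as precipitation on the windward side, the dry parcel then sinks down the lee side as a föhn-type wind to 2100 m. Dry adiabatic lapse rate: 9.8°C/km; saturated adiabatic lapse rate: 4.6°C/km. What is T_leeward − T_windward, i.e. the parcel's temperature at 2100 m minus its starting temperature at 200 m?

From 200 m to 2000 m (dry): cools by 9.8 × 1.8 = 17.64°C, giving -9.94°C.
From 2000 m to 3400 m (saturated): cools by 4.6 × 1.4 = 6.44°C, giving -16.38°C.
From 3400 m to 2100 m (dry descent): warms by 9.8 × 1.3 = 12.74°C, giving -3.64°C.
Net change vs windward start: -3.64 − 7.7 = -11.34°C

-11.34°C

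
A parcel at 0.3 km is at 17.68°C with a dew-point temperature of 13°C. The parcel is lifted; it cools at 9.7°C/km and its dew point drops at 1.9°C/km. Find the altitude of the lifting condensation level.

T and T_d converge at 9.7 − 1.9 = 7.8°C per km
Height above start = (17.68 − 13) / 7.8 = 0.6 km
LCL altitude = 300 m + 600 m = 900 m

0.9 km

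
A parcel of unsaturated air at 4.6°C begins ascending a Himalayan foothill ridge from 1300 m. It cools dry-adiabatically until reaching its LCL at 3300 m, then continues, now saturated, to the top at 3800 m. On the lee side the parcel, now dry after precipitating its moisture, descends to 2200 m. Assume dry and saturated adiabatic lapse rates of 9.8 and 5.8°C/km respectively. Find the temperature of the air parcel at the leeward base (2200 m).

1300–3300 m, dry: Δz = 2 km ⇒ ΔT = -19.6°C; T = -15°C
3300–3800 m, saturated: Δz = 0.5 km ⇒ ΔT = -2.9°C; T = -17.9°C
3800–2200 m, dry descent: Δz = 1.6 km ⇒ ΔT = +15.68°C; T = -2.22°C

-2.22°C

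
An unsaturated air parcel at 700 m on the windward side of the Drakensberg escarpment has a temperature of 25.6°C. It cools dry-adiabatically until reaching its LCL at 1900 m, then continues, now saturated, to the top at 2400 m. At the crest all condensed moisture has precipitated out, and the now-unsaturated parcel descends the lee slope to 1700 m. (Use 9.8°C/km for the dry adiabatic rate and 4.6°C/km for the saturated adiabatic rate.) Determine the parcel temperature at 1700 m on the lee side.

18.4°C

From 700 m to 1900 m (dry): cools by 9.8 × 1.2 = 11.76°C, giving 13.84°C.
From 1900 m to 2400 m (saturated): cools by 4.6 × 0.5 = 2.3°C, giving 11.54°C.
From 2400 m to 1700 m (dry descent): warms by 9.8 × 0.7 = 6.86°C, giving 18.4°C.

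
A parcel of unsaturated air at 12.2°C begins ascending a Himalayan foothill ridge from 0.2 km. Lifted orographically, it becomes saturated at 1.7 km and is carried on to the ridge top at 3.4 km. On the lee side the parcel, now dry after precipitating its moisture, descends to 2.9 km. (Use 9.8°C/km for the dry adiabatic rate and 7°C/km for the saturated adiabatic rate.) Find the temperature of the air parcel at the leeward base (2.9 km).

200–1700 m, dry: Δz = 1.5 km ⇒ ΔT = -14.7°C; T = -2.5°C
1700–3400 m, saturated: Δz = 1.7 km ⇒ ΔT = -11.9°C; T = -14.4°C
3400–2900 m, dry descent: Δz = 0.5 km ⇒ ΔT = +4.9°C; T = -9.5°C

-9.5°C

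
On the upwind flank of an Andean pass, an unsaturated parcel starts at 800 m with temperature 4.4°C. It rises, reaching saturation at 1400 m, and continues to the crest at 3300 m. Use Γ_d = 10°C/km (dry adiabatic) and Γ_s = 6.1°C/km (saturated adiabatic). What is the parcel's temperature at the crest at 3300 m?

800 → 1400 m (dry, 10°C/km): ΔT = -10 × 0.6 = -6°C → T = -1.6°C
1400 → 3300 m (saturated, 6.1°C/km): ΔT = -6.1 × 1.9 = -11.59°C → T = -13.19°C

-13.19°C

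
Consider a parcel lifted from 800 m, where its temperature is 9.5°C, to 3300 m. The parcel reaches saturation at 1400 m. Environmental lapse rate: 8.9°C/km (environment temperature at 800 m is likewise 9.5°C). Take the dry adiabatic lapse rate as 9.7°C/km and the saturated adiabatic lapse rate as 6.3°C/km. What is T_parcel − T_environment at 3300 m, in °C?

+4.46°C (parcel warmer than environment)

Parcel:
  800 → 1400 m (dry, 9.7°C/km): ΔT = -9.7 × 0.6 = -5.82°C → T = 3.68°C
  1400 → 3300 m (saturated, 6.3°C/km): ΔT = -6.3 × 1.9 = -11.97°C → T = -8.29°C
Environment:
  800 → 3300 m (environment, 8.9°C/km): ΔT = -8.9 × 2.5 = -22.25°C → T = -12.75°C
T_parcel − T_env = -8.29 − (-12.75) = +4.46°C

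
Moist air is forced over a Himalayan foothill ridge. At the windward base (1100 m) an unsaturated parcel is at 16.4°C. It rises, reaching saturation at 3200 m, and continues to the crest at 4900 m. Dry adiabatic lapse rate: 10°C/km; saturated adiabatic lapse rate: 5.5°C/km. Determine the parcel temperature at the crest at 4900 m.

1100–3200 m, dry: Δz = 2.1 km ⇒ ΔT = -21°C; T = -4.6°C
3200–4900 m, saturated: Δz = 1.7 km ⇒ ΔT = -9.35°C; T = -13.95°C

-13.95°C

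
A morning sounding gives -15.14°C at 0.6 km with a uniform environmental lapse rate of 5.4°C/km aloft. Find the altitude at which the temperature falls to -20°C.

1.5 km

Height above start = (-15.14 − (-20)) / 5.4 = 0.9 km
Altitude = 600 m + 900 m = 1500 m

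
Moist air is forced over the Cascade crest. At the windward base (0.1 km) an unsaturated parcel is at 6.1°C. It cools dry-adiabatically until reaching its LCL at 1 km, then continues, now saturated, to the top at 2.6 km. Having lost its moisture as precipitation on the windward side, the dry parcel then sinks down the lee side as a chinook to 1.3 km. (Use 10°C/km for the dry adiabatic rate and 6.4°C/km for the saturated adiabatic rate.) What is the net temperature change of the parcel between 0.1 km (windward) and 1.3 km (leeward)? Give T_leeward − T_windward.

-6.24°C

100–1000 m, dry: Δz = 0.9 km ⇒ ΔT = -9°C; T = -2.9°C
1000–2600 m, saturated: Δz = 1.6 km ⇒ ΔT = -10.24°C; T = -13.14°C
2600–1300 m, dry descent: Δz = 1.3 km ⇒ ΔT = +13°C; T = -0.14°C
Net change vs windward start: -0.14 − 6.1 = -6.24°C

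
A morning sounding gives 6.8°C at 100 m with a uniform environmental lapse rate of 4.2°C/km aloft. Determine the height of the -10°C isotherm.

Height above start = (6.8 − (-10)) / 4.2 = 4 km
Altitude = 100 m + 4000 m = 4100 m

4100 m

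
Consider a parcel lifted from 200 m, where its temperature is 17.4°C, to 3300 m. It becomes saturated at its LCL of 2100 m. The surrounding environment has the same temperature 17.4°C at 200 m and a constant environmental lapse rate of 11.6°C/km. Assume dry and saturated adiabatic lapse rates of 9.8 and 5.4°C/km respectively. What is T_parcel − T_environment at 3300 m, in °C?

+10.86°C (parcel warmer than environment)

Parcel:
  From 200 m to 2100 m (dry): cools by 9.8 × 1.9 = 18.62°C, giving -1.22°C.
  From 2100 m to 3300 m (saturated): cools by 5.4 × 1.2 = 6.48°C, giving -7.7°C.
Environment:
  From 200 m to 3300 m (environment): cools by 11.6 × 3.1 = 35.96°C, giving -18.56°C.
T_parcel − T_env = -7.7 − (-18.56) = +10.86°C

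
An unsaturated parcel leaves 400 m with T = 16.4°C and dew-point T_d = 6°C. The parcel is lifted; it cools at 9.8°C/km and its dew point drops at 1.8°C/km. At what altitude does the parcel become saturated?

1700 m

T and T_d converge at 9.8 − 1.8 = 8°C per km
Height above start = (16.4 − 6) / 8 = 1.3 km
LCL altitude = 400 m + 1300 m = 1700 m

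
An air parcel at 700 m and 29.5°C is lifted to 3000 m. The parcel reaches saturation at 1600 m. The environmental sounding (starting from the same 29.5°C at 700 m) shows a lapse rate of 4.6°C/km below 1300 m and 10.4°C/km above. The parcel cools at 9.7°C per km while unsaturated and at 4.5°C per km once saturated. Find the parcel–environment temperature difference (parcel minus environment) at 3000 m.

Parcel:
  From 700 m to 1600 m (dry): cools by 9.7 × 0.9 = 8.73°C, giving 20.77°C.
  From 1600 m to 3000 m (saturated): cools by 4.5 × 1.4 = 6.3°C, giving 14.47°C.
Environment:
  From 700 m to 1300 m (environment, lower layer): cools by 4.6 × 0.6 = 2.76°C, giving 26.74°C.
  From 1300 m to 3000 m (environment, upper layer): cools by 10.4 × 1.7 = 17.68°C, giving 9.06°C.
T_parcel − T_env = 14.47 − 9.06 = +5.41°C

+5.41°C (parcel warmer than environment)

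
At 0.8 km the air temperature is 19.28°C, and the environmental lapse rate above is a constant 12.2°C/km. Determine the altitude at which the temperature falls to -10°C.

Height above start = (19.28 − (-10)) / 12.2 = 2.4 km
Altitude = 800 m + 2400 m = 3200 m

3.2 km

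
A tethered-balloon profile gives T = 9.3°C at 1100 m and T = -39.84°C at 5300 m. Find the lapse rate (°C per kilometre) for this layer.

11.7°C/km

Γ = −ΔT/Δz = (9.3 − (-39.84)) / (5300 − 1100) m
  = 49.14°C / 4.2 km = 11.7°C/km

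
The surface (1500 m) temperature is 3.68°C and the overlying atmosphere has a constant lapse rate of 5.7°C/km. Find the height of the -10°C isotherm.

3900 m

Height above start = (3.68 − (-10)) / 5.7 = 2.4 km
Altitude = 1500 m + 2400 m = 3900 m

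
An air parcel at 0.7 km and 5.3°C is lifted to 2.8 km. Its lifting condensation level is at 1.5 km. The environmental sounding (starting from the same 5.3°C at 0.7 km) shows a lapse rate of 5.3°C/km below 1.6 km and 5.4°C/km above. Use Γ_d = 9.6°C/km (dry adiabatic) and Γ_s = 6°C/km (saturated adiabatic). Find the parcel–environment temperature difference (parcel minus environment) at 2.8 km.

Parcel:
  Dry to 1500 m: -9.6 × 0.8 km = -7.68°C, so T = -2.38°C.
  Saturated to 2800 m: -6 × 1.3 km = -7.8°C, so T = -10.18°C.
Environment:
  Environment, lower layer to 1600 m: -5.3 × 0.9 km = -4.77°C, so T = 0.53°C.
  Environment, upper layer to 2800 m: -5.4 × 1.2 km = -6.48°C, so T = -5.95°C.
T_parcel − T_env = -10.18 − (-5.95) = -4.23°C

-4.23°C (parcel cooler than environment)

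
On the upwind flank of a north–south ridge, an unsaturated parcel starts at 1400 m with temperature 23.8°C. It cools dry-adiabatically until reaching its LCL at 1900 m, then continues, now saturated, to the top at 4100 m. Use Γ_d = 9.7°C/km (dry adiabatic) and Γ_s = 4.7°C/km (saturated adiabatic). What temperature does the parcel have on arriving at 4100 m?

From 1400 m to 1900 m (dry): cools by 9.7 × 0.5 = 4.85°C, giving 18.95°C.
From 1900 m to 4100 m (saturated): cools by 4.7 × 2.2 = 10.34°C, giving 8.61°C.

8.61°C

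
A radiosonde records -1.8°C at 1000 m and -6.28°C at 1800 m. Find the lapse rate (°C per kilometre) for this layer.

Γ = −ΔT/Δz = (-1.8 − (-6.28)) / (1800 − 1000) m
  = 4.48°C / 0.8 km = 5.6°C/km

5.6°C/km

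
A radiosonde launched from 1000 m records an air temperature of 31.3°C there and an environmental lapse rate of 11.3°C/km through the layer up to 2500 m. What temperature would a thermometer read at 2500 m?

14.35°C

From 1000 m to 2500 m (environmental): cools by 11.3 × 1.5 = 16.95°C, giving 14.35°C.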